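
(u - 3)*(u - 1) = u^2 - 4*u + 3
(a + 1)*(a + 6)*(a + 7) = a^3 + 14*a^2 + 55*a + 42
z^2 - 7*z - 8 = (z - 8)*(z + 1)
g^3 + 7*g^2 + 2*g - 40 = (g - 2)*(g + 4)*(g + 5)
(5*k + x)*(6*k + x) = 30*k^2 + 11*k*x + x^2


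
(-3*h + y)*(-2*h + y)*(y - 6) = 6*h^2*y - 36*h^2 - 5*h*y^2 + 30*h*y + y^3 - 6*y^2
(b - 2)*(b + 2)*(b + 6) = b^3 + 6*b^2 - 4*b - 24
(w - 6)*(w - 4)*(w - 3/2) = w^3 - 23*w^2/2 + 39*w - 36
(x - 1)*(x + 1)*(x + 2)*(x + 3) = x^4 + 5*x^3 + 5*x^2 - 5*x - 6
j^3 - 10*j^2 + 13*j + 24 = (j - 8)*(j - 3)*(j + 1)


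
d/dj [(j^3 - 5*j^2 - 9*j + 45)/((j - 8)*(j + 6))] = (j^4 - 4*j^3 - 125*j^2 + 390*j + 522)/(j^4 - 4*j^3 - 92*j^2 + 192*j + 2304)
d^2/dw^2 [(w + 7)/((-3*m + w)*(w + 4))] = 2*((3*m - w)^2*(w + 4) - (3*m - w)^2*(w + 7) - (3*m - w)*(w + 4)^2 + (3*m - w)*(w + 4)*(w + 7) - (w + 4)^2*(w + 7))/((3*m - w)^3*(w + 4)^3)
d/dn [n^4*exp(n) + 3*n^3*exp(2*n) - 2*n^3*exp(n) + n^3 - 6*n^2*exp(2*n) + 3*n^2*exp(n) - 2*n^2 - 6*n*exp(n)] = n^4*exp(n) + 6*n^3*exp(2*n) + 2*n^3*exp(n) - 3*n^2*exp(2*n) - 3*n^2*exp(n) + 3*n^2 - 12*n*exp(2*n) - 4*n - 6*exp(n)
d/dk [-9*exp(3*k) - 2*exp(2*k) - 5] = (-27*exp(k) - 4)*exp(2*k)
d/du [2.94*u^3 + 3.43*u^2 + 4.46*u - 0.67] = 8.82*u^2 + 6.86*u + 4.46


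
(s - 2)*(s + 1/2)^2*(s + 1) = s^4 - 11*s^2/4 - 9*s/4 - 1/2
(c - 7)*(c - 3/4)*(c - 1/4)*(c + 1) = c^4 - 7*c^3 - 13*c^2/16 + 47*c/8 - 21/16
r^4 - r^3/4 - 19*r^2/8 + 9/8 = (r - 3/2)*(r - 3/4)*(r + 1)^2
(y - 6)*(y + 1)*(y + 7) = y^3 + 2*y^2 - 41*y - 42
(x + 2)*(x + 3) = x^2 + 5*x + 6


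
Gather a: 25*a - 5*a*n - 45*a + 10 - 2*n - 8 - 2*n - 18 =a*(-5*n - 20) - 4*n - 16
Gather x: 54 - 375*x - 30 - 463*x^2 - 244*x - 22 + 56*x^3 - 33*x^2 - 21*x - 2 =56*x^3 - 496*x^2 - 640*x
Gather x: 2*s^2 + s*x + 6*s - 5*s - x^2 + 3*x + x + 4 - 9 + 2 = 2*s^2 + s - x^2 + x*(s + 4) - 3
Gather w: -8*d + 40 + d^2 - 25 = d^2 - 8*d + 15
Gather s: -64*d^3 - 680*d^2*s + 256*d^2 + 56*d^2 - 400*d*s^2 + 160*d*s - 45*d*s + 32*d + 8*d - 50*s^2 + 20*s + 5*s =-64*d^3 + 312*d^2 + 40*d + s^2*(-400*d - 50) + s*(-680*d^2 + 115*d + 25)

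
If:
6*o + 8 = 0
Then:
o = -4/3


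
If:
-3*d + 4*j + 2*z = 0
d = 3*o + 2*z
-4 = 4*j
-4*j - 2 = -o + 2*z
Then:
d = -10/11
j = -1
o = -8/11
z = 7/11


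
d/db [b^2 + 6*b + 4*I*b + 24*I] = 2*b + 6 + 4*I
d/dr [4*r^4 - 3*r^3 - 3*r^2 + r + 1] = 16*r^3 - 9*r^2 - 6*r + 1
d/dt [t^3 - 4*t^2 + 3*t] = 3*t^2 - 8*t + 3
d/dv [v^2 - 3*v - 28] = 2*v - 3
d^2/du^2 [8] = 0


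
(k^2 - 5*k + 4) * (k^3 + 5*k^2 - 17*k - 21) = k^5 - 38*k^3 + 84*k^2 + 37*k - 84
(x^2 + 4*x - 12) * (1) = x^2 + 4*x - 12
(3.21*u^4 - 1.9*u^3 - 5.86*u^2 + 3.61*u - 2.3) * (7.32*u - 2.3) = 23.4972*u^5 - 21.291*u^4 - 38.5252*u^3 + 39.9032*u^2 - 25.139*u + 5.29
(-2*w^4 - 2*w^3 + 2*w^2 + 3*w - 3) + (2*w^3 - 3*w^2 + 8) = -2*w^4 - w^2 + 3*w + 5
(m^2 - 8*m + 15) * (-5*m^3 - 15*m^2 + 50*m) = -5*m^5 + 25*m^4 + 95*m^3 - 625*m^2 + 750*m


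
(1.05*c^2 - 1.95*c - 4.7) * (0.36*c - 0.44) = 0.378*c^3 - 1.164*c^2 - 0.834*c + 2.068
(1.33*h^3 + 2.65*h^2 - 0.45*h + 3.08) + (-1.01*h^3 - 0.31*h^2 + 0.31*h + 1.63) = 0.32*h^3 + 2.34*h^2 - 0.14*h + 4.71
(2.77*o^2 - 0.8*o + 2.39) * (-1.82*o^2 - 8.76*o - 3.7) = -5.0414*o^4 - 22.8092*o^3 - 7.5908*o^2 - 17.9764*o - 8.843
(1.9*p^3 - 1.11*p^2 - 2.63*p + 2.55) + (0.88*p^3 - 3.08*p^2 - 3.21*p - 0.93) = 2.78*p^3 - 4.19*p^2 - 5.84*p + 1.62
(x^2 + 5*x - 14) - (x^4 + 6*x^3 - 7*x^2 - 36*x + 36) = -x^4 - 6*x^3 + 8*x^2 + 41*x - 50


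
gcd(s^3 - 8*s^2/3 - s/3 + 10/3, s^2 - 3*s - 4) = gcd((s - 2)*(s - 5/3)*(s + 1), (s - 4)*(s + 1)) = s + 1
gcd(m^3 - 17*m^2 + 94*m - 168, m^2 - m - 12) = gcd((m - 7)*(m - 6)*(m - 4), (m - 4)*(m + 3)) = m - 4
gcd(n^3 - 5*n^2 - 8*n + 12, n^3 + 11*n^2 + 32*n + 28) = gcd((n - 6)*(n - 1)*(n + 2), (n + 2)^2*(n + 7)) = n + 2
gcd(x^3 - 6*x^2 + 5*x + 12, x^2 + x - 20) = x - 4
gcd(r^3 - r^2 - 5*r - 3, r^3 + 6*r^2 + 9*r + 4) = r^2 + 2*r + 1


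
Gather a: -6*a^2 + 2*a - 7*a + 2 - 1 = -6*a^2 - 5*a + 1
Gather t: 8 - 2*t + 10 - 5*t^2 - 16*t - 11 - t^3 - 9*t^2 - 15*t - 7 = -t^3 - 14*t^2 - 33*t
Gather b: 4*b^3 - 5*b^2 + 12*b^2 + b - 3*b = 4*b^3 + 7*b^2 - 2*b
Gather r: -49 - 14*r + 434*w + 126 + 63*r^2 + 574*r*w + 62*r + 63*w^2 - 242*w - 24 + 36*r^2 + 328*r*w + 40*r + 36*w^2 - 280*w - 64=99*r^2 + r*(902*w + 88) + 99*w^2 - 88*w - 11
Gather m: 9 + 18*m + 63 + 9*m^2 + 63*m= 9*m^2 + 81*m + 72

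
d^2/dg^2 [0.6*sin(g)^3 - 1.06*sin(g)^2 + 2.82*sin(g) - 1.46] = -3.27*sin(g) + 1.35*sin(3*g) - 2.12*cos(2*g)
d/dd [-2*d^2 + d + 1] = 1 - 4*d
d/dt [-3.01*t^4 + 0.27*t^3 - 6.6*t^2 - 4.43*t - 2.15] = -12.04*t^3 + 0.81*t^2 - 13.2*t - 4.43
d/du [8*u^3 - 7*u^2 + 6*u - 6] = 24*u^2 - 14*u + 6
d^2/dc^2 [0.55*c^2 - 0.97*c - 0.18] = 1.10000000000000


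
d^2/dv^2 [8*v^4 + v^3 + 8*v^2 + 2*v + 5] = 96*v^2 + 6*v + 16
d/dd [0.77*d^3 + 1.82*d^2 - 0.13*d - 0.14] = 2.31*d^2 + 3.64*d - 0.13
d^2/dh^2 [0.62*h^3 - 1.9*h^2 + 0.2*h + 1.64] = 3.72*h - 3.8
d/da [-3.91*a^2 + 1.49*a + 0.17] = 1.49 - 7.82*a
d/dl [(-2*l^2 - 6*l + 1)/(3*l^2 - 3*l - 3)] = (8*l^2 + 2*l + 7)/(3*(l^4 - 2*l^3 - l^2 + 2*l + 1))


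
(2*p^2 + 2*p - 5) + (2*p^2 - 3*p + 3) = 4*p^2 - p - 2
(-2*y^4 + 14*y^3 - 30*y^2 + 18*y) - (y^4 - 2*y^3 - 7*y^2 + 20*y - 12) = -3*y^4 + 16*y^3 - 23*y^2 - 2*y + 12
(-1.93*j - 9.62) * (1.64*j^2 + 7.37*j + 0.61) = -3.1652*j^3 - 30.0009*j^2 - 72.0767*j - 5.8682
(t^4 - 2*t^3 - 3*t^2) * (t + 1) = t^5 - t^4 - 5*t^3 - 3*t^2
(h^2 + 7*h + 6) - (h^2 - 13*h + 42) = 20*h - 36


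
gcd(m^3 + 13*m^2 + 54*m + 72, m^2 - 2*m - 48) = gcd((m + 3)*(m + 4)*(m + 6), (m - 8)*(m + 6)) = m + 6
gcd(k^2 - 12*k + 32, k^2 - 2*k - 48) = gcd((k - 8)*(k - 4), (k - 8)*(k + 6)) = k - 8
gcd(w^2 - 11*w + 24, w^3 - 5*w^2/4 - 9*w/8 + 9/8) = 1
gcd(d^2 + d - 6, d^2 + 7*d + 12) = d + 3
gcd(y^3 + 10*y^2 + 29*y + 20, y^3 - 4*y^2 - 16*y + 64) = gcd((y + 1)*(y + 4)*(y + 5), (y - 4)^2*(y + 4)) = y + 4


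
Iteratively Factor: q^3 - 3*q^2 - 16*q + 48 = (q - 4)*(q^2 + q - 12) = (q - 4)*(q + 4)*(q - 3)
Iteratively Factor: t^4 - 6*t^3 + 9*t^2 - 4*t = (t - 4)*(t^3 - 2*t^2 + t) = t*(t - 4)*(t^2 - 2*t + 1) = t*(t - 4)*(t - 1)*(t - 1)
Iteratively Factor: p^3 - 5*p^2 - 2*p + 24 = (p - 3)*(p^2 - 2*p - 8) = (p - 3)*(p + 2)*(p - 4)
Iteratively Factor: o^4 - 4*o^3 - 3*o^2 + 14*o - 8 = (o - 1)*(o^3 - 3*o^2 - 6*o + 8) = (o - 1)^2*(o^2 - 2*o - 8) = (o - 1)^2*(o + 2)*(o - 4)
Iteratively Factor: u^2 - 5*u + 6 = (u - 3)*(u - 2)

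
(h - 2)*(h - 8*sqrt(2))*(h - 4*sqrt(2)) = h^3 - 12*sqrt(2)*h^2 - 2*h^2 + 24*sqrt(2)*h + 64*h - 128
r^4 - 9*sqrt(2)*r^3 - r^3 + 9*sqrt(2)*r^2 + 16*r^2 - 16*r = r*(r - 1)*(r - 8*sqrt(2))*(r - sqrt(2))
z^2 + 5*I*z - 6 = (z + 2*I)*(z + 3*I)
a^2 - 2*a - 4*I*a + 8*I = (a - 2)*(a - 4*I)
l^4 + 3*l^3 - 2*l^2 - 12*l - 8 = (l - 2)*(l + 1)*(l + 2)^2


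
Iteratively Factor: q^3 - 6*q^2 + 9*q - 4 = (q - 4)*(q^2 - 2*q + 1) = (q - 4)*(q - 1)*(q - 1)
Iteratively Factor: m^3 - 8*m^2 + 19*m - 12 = (m - 3)*(m^2 - 5*m + 4) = (m - 3)*(m - 1)*(m - 4)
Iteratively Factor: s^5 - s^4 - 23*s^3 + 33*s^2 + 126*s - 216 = (s + 4)*(s^4 - 5*s^3 - 3*s^2 + 45*s - 54) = (s - 3)*(s + 4)*(s^3 - 2*s^2 - 9*s + 18) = (s - 3)*(s - 2)*(s + 4)*(s^2 - 9) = (s - 3)^2*(s - 2)*(s + 4)*(s + 3)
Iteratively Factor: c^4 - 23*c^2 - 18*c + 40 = (c - 1)*(c^3 + c^2 - 22*c - 40) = (c - 5)*(c - 1)*(c^2 + 6*c + 8) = (c - 5)*(c - 1)*(c + 2)*(c + 4)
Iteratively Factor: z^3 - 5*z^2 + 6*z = (z - 2)*(z^2 - 3*z) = z*(z - 2)*(z - 3)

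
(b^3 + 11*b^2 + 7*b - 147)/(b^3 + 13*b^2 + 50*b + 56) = (b^2 + 4*b - 21)/(b^2 + 6*b + 8)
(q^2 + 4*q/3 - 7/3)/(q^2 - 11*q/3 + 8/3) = (3*q + 7)/(3*q - 8)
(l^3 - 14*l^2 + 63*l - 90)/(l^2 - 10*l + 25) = (l^2 - 9*l + 18)/(l - 5)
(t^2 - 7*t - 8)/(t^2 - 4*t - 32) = (t + 1)/(t + 4)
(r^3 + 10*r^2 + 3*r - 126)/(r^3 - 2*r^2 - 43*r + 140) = (r^2 + 3*r - 18)/(r^2 - 9*r + 20)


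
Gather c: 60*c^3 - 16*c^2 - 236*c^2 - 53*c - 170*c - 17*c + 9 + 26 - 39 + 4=60*c^3 - 252*c^2 - 240*c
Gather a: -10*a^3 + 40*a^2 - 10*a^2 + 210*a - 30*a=-10*a^3 + 30*a^2 + 180*a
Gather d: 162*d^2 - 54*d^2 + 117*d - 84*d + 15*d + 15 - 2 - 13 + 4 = 108*d^2 + 48*d + 4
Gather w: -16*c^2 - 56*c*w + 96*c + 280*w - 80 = -16*c^2 + 96*c + w*(280 - 56*c) - 80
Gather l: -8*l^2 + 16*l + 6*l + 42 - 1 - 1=-8*l^2 + 22*l + 40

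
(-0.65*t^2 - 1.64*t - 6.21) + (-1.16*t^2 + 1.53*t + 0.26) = -1.81*t^2 - 0.11*t - 5.95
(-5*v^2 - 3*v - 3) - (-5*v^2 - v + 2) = -2*v - 5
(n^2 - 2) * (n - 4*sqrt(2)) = n^3 - 4*sqrt(2)*n^2 - 2*n + 8*sqrt(2)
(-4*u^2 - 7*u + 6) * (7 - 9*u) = 36*u^3 + 35*u^2 - 103*u + 42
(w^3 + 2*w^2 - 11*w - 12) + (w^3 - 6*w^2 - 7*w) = 2*w^3 - 4*w^2 - 18*w - 12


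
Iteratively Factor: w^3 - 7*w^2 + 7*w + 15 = (w - 3)*(w^2 - 4*w - 5) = (w - 5)*(w - 3)*(w + 1)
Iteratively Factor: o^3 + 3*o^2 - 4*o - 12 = (o + 3)*(o^2 - 4) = (o + 2)*(o + 3)*(o - 2)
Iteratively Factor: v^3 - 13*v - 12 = (v - 4)*(v^2 + 4*v + 3) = (v - 4)*(v + 3)*(v + 1)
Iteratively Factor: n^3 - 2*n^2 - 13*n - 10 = (n - 5)*(n^2 + 3*n + 2) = (n - 5)*(n + 1)*(n + 2)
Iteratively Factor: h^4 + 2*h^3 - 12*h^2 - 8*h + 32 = (h + 2)*(h^3 - 12*h + 16) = (h + 2)*(h + 4)*(h^2 - 4*h + 4) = (h - 2)*(h + 2)*(h + 4)*(h - 2)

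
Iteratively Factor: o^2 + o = (o)*(o + 1)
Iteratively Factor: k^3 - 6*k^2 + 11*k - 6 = (k - 3)*(k^2 - 3*k + 2) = (k - 3)*(k - 2)*(k - 1)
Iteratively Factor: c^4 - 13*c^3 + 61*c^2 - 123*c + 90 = (c - 3)*(c^3 - 10*c^2 + 31*c - 30) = (c - 3)^2*(c^2 - 7*c + 10) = (c - 3)^2*(c - 2)*(c - 5)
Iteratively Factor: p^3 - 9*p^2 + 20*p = (p)*(p^2 - 9*p + 20) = p*(p - 4)*(p - 5)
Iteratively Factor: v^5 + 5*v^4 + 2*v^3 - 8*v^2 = (v)*(v^4 + 5*v^3 + 2*v^2 - 8*v) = v*(v + 4)*(v^3 + v^2 - 2*v) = v*(v - 1)*(v + 4)*(v^2 + 2*v) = v^2*(v - 1)*(v + 4)*(v + 2)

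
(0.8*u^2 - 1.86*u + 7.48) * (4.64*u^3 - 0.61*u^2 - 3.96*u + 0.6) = 3.712*u^5 - 9.1184*u^4 + 32.6738*u^3 + 3.2828*u^2 - 30.7368*u + 4.488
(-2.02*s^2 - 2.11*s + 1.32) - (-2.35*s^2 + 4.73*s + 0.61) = 0.33*s^2 - 6.84*s + 0.71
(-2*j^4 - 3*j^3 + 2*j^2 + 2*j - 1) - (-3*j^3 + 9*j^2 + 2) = -2*j^4 - 7*j^2 + 2*j - 3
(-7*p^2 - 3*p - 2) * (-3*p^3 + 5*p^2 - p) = 21*p^5 - 26*p^4 - 2*p^3 - 7*p^2 + 2*p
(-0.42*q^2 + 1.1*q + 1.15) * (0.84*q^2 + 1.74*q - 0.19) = -0.3528*q^4 + 0.1932*q^3 + 2.9598*q^2 + 1.792*q - 0.2185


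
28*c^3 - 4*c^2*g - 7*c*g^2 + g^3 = (-7*c + g)*(-2*c + g)*(2*c + g)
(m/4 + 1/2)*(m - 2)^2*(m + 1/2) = m^4/4 - 3*m^3/8 - 5*m^2/4 + 3*m/2 + 1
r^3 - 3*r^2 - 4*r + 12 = (r - 3)*(r - 2)*(r + 2)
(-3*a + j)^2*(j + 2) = 9*a^2*j + 18*a^2 - 6*a*j^2 - 12*a*j + j^3 + 2*j^2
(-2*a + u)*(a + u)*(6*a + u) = -12*a^3 - 8*a^2*u + 5*a*u^2 + u^3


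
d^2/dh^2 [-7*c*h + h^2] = 2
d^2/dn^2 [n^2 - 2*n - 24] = 2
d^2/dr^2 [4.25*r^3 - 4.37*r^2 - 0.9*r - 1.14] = 25.5*r - 8.74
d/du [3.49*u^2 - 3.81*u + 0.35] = 6.98*u - 3.81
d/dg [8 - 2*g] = -2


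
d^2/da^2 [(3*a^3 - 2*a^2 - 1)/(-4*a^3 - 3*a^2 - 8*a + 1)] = 2*(68*a^6 + 288*a^5 - 168*a^4 - 97*a^3 + 213*a^2 + 75*a + 69)/(64*a^9 + 144*a^8 + 492*a^7 + 555*a^6 + 912*a^5 + 357*a^4 + 380*a^3 - 183*a^2 + 24*a - 1)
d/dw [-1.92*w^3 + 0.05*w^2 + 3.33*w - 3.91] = -5.76*w^2 + 0.1*w + 3.33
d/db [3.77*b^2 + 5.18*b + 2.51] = 7.54*b + 5.18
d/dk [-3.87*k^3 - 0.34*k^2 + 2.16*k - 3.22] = -11.61*k^2 - 0.68*k + 2.16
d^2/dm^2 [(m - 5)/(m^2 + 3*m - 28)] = 2*((2 - 3*m)*(m^2 + 3*m - 28) + (m - 5)*(2*m + 3)^2)/(m^2 + 3*m - 28)^3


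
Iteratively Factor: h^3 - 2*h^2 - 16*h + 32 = (h - 4)*(h^2 + 2*h - 8) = (h - 4)*(h - 2)*(h + 4)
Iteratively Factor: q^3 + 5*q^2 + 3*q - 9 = (q - 1)*(q^2 + 6*q + 9) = (q - 1)*(q + 3)*(q + 3)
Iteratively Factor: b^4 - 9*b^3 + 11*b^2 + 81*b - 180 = (b - 4)*(b^3 - 5*b^2 - 9*b + 45) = (b - 5)*(b - 4)*(b^2 - 9) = (b - 5)*(b - 4)*(b + 3)*(b - 3)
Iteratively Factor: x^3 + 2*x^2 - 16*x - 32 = (x + 2)*(x^2 - 16) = (x - 4)*(x + 2)*(x + 4)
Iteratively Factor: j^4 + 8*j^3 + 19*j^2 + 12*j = (j + 4)*(j^3 + 4*j^2 + 3*j) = (j + 3)*(j + 4)*(j^2 + j) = (j + 1)*(j + 3)*(j + 4)*(j)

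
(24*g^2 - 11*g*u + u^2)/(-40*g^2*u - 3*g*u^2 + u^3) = (-3*g + u)/(u*(5*g + u))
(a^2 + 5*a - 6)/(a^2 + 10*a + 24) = (a - 1)/(a + 4)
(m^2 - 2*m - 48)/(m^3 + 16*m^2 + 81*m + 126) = (m - 8)/(m^2 + 10*m + 21)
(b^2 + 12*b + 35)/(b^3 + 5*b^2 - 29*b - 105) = (b + 5)/(b^2 - 2*b - 15)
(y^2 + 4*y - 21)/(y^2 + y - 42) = (y - 3)/(y - 6)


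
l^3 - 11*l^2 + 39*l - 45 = (l - 5)*(l - 3)^2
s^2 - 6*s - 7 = (s - 7)*(s + 1)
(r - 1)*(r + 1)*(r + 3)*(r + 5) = r^4 + 8*r^3 + 14*r^2 - 8*r - 15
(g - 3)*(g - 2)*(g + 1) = g^3 - 4*g^2 + g + 6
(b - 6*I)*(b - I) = b^2 - 7*I*b - 6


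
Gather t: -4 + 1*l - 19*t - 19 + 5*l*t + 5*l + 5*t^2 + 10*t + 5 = 6*l + 5*t^2 + t*(5*l - 9) - 18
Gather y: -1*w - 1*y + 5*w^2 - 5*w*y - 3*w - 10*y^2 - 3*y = 5*w^2 - 4*w - 10*y^2 + y*(-5*w - 4)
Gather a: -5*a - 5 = -5*a - 5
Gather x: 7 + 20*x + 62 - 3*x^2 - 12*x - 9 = -3*x^2 + 8*x + 60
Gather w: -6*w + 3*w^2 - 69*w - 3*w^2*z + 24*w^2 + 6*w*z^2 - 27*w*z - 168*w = w^2*(27 - 3*z) + w*(6*z^2 - 27*z - 243)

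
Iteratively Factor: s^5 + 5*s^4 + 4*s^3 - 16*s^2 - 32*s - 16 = (s - 2)*(s^4 + 7*s^3 + 18*s^2 + 20*s + 8) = (s - 2)*(s + 2)*(s^3 + 5*s^2 + 8*s + 4) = (s - 2)*(s + 2)^2*(s^2 + 3*s + 2) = (s - 2)*(s + 2)^3*(s + 1)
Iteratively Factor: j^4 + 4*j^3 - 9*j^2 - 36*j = (j + 4)*(j^3 - 9*j) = (j - 3)*(j + 4)*(j^2 + 3*j) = (j - 3)*(j + 3)*(j + 4)*(j)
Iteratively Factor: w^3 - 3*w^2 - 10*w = (w + 2)*(w^2 - 5*w) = (w - 5)*(w + 2)*(w)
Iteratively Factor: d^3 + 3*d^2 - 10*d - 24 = (d + 4)*(d^2 - d - 6) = (d - 3)*(d + 4)*(d + 2)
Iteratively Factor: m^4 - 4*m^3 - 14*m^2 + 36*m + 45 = (m - 3)*(m^3 - m^2 - 17*m - 15) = (m - 3)*(m + 1)*(m^2 - 2*m - 15) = (m - 3)*(m + 1)*(m + 3)*(m - 5)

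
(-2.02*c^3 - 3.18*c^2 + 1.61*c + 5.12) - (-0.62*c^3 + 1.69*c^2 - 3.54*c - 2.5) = -1.4*c^3 - 4.87*c^2 + 5.15*c + 7.62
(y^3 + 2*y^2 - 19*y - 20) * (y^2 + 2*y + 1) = y^5 + 4*y^4 - 14*y^3 - 56*y^2 - 59*y - 20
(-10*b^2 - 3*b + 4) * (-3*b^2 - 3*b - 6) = 30*b^4 + 39*b^3 + 57*b^2 + 6*b - 24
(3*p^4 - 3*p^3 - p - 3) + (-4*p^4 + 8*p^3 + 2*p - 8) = -p^4 + 5*p^3 + p - 11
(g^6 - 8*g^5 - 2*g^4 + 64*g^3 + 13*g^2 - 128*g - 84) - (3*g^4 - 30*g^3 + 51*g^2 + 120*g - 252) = g^6 - 8*g^5 - 5*g^4 + 94*g^3 - 38*g^2 - 248*g + 168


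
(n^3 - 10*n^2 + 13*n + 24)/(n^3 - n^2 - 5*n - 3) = (n - 8)/(n + 1)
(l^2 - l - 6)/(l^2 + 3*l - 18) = (l + 2)/(l + 6)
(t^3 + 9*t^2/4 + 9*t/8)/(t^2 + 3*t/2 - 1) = t*(8*t^2 + 18*t + 9)/(4*(2*t^2 + 3*t - 2))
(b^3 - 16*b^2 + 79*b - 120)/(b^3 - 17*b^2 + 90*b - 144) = (b - 5)/(b - 6)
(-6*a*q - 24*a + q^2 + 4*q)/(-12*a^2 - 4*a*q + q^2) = (q + 4)/(2*a + q)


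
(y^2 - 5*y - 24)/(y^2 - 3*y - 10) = (-y^2 + 5*y + 24)/(-y^2 + 3*y + 10)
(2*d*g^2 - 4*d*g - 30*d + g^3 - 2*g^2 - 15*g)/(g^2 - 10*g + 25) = (2*d*g + 6*d + g^2 + 3*g)/(g - 5)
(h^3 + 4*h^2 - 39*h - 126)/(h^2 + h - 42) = h + 3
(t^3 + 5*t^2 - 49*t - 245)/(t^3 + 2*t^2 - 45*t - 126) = (t^2 + 12*t + 35)/(t^2 + 9*t + 18)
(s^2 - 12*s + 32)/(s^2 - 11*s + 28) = (s - 8)/(s - 7)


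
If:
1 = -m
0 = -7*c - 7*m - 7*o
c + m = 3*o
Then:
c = 1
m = -1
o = 0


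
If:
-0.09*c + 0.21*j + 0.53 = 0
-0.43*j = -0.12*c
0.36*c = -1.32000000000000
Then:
No Solution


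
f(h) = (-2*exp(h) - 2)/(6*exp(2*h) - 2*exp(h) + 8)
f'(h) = (-2*exp(h) - 2)*(-12*exp(2*h) + 2*exp(h))/(6*exp(2*h) - 2*exp(h) + 8)^2 - 2*exp(h)/(6*exp(2*h) - 2*exp(h) + 8)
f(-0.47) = -0.36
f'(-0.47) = -0.00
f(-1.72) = -0.30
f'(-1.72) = -0.04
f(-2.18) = -0.28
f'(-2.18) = -0.03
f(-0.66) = -0.35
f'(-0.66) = -0.03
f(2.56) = -0.03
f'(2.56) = 0.03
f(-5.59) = -0.25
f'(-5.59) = -0.00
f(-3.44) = -0.26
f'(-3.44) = -0.01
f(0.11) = -0.32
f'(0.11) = 0.14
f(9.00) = 0.00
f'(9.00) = 0.00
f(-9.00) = -0.25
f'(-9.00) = 0.00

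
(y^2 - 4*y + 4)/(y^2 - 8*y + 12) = (y - 2)/(y - 6)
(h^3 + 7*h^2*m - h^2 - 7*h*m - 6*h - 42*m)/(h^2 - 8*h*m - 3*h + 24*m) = (h^2 + 7*h*m + 2*h + 14*m)/(h - 8*m)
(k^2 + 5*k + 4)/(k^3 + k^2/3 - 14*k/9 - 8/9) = 9*(k + 4)/(9*k^2 - 6*k - 8)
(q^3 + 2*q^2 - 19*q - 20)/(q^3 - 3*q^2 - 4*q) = (q + 5)/q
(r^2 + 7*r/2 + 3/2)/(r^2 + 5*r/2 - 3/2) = (2*r + 1)/(2*r - 1)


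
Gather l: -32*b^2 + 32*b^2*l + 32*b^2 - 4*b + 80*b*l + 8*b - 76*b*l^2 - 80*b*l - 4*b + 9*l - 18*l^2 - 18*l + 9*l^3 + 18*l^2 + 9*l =32*b^2*l - 76*b*l^2 + 9*l^3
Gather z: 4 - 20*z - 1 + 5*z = 3 - 15*z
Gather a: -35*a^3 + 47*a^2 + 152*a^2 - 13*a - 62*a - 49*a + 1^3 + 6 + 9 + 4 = -35*a^3 + 199*a^2 - 124*a + 20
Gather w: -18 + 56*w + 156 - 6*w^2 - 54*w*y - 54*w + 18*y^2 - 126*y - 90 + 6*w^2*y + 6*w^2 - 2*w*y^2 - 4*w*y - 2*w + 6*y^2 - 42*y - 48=6*w^2*y + w*(-2*y^2 - 58*y) + 24*y^2 - 168*y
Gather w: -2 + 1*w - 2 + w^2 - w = w^2 - 4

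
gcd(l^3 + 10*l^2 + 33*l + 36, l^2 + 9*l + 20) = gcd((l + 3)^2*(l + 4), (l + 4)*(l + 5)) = l + 4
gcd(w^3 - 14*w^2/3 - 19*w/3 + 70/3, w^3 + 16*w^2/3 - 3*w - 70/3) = w^2 + w/3 - 14/3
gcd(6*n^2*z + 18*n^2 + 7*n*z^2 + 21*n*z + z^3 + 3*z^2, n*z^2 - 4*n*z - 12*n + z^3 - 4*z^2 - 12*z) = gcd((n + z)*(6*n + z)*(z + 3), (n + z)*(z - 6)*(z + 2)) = n + z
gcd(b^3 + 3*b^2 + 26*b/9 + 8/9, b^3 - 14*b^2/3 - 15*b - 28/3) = b^2 + 7*b/3 + 4/3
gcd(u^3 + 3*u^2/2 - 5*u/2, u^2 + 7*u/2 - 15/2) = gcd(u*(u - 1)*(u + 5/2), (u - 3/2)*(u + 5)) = 1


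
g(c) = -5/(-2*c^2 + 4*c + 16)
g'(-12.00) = 0.00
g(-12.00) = 0.02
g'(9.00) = -0.01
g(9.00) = 0.05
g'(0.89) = 0.01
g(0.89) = -0.28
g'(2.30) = -0.12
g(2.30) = -0.34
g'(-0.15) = 0.10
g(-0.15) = -0.33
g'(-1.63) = 3.03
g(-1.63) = -1.20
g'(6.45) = -0.06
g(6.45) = 0.12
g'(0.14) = 0.06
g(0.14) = -0.30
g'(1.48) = -0.03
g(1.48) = -0.29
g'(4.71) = -0.82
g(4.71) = 0.52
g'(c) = -5*(4*c - 4)/(-2*c^2 + 4*c + 16)^2 = 5*(1 - c)/(-c^2 + 2*c + 8)^2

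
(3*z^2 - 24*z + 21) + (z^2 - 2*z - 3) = 4*z^2 - 26*z + 18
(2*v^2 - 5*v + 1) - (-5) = 2*v^2 - 5*v + 6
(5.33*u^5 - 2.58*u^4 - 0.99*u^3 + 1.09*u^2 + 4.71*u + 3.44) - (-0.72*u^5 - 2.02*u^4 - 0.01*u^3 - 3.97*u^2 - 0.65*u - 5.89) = 6.05*u^5 - 0.56*u^4 - 0.98*u^3 + 5.06*u^2 + 5.36*u + 9.33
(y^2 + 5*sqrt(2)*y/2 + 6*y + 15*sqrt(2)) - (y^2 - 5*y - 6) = 5*sqrt(2)*y/2 + 11*y + 6 + 15*sqrt(2)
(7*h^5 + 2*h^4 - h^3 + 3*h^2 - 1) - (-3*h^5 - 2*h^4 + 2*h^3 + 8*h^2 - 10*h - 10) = 10*h^5 + 4*h^4 - 3*h^3 - 5*h^2 + 10*h + 9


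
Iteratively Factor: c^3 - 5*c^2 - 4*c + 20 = (c - 2)*(c^2 - 3*c - 10) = (c - 5)*(c - 2)*(c + 2)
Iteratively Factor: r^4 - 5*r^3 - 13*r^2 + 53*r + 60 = (r + 3)*(r^3 - 8*r^2 + 11*r + 20) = (r + 1)*(r + 3)*(r^2 - 9*r + 20) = (r - 4)*(r + 1)*(r + 3)*(r - 5)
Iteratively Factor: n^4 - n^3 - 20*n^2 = (n + 4)*(n^3 - 5*n^2) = (n - 5)*(n + 4)*(n^2) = n*(n - 5)*(n + 4)*(n)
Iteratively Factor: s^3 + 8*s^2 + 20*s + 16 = (s + 2)*(s^2 + 6*s + 8) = (s + 2)*(s + 4)*(s + 2)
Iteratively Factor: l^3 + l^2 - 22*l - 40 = (l + 4)*(l^2 - 3*l - 10) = (l + 2)*(l + 4)*(l - 5)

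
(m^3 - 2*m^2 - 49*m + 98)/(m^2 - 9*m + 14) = m + 7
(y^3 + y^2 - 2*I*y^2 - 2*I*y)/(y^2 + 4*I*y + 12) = y*(y + 1)/(y + 6*I)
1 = 1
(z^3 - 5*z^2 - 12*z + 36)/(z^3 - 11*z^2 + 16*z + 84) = (z^2 + z - 6)/(z^2 - 5*z - 14)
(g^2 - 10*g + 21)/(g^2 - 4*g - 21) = (g - 3)/(g + 3)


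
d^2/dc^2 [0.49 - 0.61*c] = 0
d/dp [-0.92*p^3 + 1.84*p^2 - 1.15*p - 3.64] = -2.76*p^2 + 3.68*p - 1.15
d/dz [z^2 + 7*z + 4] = 2*z + 7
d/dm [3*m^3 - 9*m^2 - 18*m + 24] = 9*m^2 - 18*m - 18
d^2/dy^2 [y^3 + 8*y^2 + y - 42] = 6*y + 16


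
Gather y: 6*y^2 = 6*y^2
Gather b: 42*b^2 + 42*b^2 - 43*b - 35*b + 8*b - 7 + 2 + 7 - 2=84*b^2 - 70*b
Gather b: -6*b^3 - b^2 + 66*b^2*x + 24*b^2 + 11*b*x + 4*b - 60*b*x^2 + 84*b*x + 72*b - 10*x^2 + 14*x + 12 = -6*b^3 + b^2*(66*x + 23) + b*(-60*x^2 + 95*x + 76) - 10*x^2 + 14*x + 12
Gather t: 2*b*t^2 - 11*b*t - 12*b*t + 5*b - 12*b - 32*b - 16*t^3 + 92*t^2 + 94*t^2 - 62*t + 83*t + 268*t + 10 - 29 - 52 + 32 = -39*b - 16*t^3 + t^2*(2*b + 186) + t*(289 - 23*b) - 39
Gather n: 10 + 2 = 12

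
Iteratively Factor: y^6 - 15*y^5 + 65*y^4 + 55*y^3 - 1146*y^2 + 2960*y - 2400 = (y - 4)*(y^5 - 11*y^4 + 21*y^3 + 139*y^2 - 590*y + 600) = (y - 5)*(y - 4)*(y^4 - 6*y^3 - 9*y^2 + 94*y - 120) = (y - 5)*(y - 4)*(y - 3)*(y^3 - 3*y^2 - 18*y + 40) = (y - 5)*(y - 4)*(y - 3)*(y + 4)*(y^2 - 7*y + 10) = (y - 5)^2*(y - 4)*(y - 3)*(y + 4)*(y - 2)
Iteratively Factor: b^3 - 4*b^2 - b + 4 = (b + 1)*(b^2 - 5*b + 4) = (b - 4)*(b + 1)*(b - 1)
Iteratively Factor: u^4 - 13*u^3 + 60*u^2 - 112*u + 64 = (u - 4)*(u^3 - 9*u^2 + 24*u - 16) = (u - 4)^2*(u^2 - 5*u + 4) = (u - 4)^3*(u - 1)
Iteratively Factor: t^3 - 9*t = (t)*(t^2 - 9) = t*(t + 3)*(t - 3)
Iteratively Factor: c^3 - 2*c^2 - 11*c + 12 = (c - 1)*(c^2 - c - 12) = (c - 1)*(c + 3)*(c - 4)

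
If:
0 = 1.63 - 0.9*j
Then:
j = 1.81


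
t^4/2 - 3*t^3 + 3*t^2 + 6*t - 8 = (t/2 + sqrt(2)/2)*(t - 4)*(t - 2)*(t - sqrt(2))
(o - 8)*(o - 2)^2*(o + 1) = o^4 - 11*o^3 + 24*o^2 + 4*o - 32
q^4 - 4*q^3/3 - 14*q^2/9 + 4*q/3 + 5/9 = (q - 5/3)*(q - 1)*(q + 1/3)*(q + 1)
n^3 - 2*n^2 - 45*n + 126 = (n - 6)*(n - 3)*(n + 7)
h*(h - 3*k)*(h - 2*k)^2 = h^4 - 7*h^3*k + 16*h^2*k^2 - 12*h*k^3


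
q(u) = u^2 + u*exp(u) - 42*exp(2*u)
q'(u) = u*exp(u) + 2*u - 84*exp(2*u) + exp(u)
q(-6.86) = 47.05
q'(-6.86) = -13.73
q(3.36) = -34702.31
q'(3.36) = -69488.43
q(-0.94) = -5.89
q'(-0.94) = -14.67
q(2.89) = -13537.53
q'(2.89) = -27120.00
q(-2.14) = 3.75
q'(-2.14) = -5.58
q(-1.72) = 1.30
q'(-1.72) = -6.26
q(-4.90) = 23.97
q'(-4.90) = -9.83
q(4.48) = -326569.65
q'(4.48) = -653477.54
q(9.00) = -2757645695.01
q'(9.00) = -5515356358.70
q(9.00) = -2757645695.01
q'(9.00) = -5515356358.70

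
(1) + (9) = 10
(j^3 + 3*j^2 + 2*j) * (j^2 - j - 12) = j^5 + 2*j^4 - 13*j^3 - 38*j^2 - 24*j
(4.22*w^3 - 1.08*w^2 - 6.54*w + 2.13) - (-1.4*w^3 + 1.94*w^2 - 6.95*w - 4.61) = 5.62*w^3 - 3.02*w^2 + 0.41*w + 6.74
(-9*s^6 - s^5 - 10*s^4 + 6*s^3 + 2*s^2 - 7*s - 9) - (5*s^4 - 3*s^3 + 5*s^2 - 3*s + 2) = -9*s^6 - s^5 - 15*s^4 + 9*s^3 - 3*s^2 - 4*s - 11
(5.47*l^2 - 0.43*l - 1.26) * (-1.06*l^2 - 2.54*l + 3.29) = -5.7982*l^4 - 13.438*l^3 + 20.4241*l^2 + 1.7857*l - 4.1454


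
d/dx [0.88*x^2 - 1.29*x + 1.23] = 1.76*x - 1.29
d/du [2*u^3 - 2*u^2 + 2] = 2*u*(3*u - 2)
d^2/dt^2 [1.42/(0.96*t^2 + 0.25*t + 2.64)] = (-2.617344*t^2 - 0.6816*t + 1.42*(1.92*t + 0.25)*(3.84*t + 0.5) - 7.197696)/(0.96*t^2 + 0.25*t + 2.64)^3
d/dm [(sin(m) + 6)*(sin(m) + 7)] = (2*sin(m) + 13)*cos(m)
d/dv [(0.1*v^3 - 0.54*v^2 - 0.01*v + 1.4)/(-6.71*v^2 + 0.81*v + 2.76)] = (-0.671*v^4 + 0.162*v^3 + 0.3235*v^2 + 15.8072*v - 1.1616)/(45.0241*v^4 - 10.8702*v^3 - 36.3831*v^2 + 4.4712*v + 7.6176)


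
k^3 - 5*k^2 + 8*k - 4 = (k - 2)^2*(k - 1)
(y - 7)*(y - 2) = y^2 - 9*y + 14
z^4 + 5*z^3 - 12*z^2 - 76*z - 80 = (z - 4)*(z + 2)^2*(z + 5)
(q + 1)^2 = q^2 + 2*q + 1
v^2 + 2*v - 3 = (v - 1)*(v + 3)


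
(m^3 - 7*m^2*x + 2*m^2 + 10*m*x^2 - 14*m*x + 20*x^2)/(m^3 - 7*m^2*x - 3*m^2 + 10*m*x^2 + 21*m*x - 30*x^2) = (m + 2)/(m - 3)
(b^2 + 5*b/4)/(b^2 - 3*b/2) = (4*b + 5)/(2*(2*b - 3))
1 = 1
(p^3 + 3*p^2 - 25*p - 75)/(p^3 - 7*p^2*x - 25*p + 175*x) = (-p - 3)/(-p + 7*x)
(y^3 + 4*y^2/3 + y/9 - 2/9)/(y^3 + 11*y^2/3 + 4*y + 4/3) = (y - 1/3)/(y + 2)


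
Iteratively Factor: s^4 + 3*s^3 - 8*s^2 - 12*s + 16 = (s + 4)*(s^3 - s^2 - 4*s + 4) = (s - 1)*(s + 4)*(s^2 - 4) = (s - 1)*(s + 2)*(s + 4)*(s - 2)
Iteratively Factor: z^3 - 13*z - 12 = (z - 4)*(z^2 + 4*z + 3) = (z - 4)*(z + 1)*(z + 3)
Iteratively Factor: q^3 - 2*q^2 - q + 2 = (q + 1)*(q^2 - 3*q + 2) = (q - 1)*(q + 1)*(q - 2)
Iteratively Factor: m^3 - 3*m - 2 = (m + 1)*(m^2 - m - 2) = (m - 2)*(m + 1)*(m + 1)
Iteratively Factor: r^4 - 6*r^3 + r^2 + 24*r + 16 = (r + 1)*(r^3 - 7*r^2 + 8*r + 16) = (r - 4)*(r + 1)*(r^2 - 3*r - 4) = (r - 4)^2*(r + 1)*(r + 1)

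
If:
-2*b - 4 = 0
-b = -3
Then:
No Solution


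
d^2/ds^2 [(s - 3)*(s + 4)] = 2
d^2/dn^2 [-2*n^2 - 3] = -4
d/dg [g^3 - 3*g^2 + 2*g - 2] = 3*g^2 - 6*g + 2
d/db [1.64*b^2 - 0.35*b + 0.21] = 3.28*b - 0.35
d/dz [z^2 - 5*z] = 2*z - 5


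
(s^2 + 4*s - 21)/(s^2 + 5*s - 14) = (s - 3)/(s - 2)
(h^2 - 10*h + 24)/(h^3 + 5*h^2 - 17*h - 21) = (h^2 - 10*h + 24)/(h^3 + 5*h^2 - 17*h - 21)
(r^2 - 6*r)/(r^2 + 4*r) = (r - 6)/(r + 4)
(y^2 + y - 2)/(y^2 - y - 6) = (y - 1)/(y - 3)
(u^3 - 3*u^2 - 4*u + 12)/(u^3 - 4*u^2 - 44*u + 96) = (u^2 - u - 6)/(u^2 - 2*u - 48)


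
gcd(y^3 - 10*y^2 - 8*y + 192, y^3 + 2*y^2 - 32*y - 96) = y^2 - 2*y - 24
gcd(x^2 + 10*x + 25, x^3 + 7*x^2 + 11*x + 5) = x + 5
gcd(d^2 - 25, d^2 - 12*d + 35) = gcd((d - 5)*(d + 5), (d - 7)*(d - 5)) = d - 5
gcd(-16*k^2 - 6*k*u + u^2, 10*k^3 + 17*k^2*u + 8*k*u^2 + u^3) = 2*k + u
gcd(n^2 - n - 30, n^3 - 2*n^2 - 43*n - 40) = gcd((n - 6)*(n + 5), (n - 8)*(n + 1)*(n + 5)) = n + 5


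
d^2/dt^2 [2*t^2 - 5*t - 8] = 4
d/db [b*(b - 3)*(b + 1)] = 3*b^2 - 4*b - 3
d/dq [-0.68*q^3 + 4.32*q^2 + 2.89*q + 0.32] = -2.04*q^2 + 8.64*q + 2.89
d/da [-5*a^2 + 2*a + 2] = 2 - 10*a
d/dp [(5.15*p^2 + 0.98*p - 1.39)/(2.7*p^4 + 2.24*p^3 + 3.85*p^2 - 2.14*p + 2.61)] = (-27.81*p^5 - 19.474*p^4 + 10.6216*p^3 - 5.4532*p^2 + 37.586*p - 0.4168)/(7.29*p^8 + 12.096*p^7 + 25.8076*p^6 + 5.692*p^5 + 19.3293*p^4 - 4.7852*p^3 + 24.6766*p^2 - 11.1708*p + 6.8121)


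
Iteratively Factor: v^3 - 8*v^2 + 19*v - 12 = (v - 1)*(v^2 - 7*v + 12) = (v - 4)*(v - 1)*(v - 3)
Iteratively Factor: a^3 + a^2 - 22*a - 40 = (a - 5)*(a^2 + 6*a + 8) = (a - 5)*(a + 2)*(a + 4)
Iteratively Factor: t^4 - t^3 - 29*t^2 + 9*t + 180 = (t + 3)*(t^3 - 4*t^2 - 17*t + 60) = (t - 3)*(t + 3)*(t^2 - t - 20) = (t - 3)*(t + 3)*(t + 4)*(t - 5)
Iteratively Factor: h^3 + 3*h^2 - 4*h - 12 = (h + 2)*(h^2 + h - 6) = (h + 2)*(h + 3)*(h - 2)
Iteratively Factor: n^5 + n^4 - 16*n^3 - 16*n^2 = (n + 4)*(n^4 - 3*n^3 - 4*n^2) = n*(n + 4)*(n^3 - 3*n^2 - 4*n) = n*(n + 1)*(n + 4)*(n^2 - 4*n) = n*(n - 4)*(n + 1)*(n + 4)*(n)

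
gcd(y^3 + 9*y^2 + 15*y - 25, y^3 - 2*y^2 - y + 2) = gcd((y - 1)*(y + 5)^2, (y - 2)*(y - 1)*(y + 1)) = y - 1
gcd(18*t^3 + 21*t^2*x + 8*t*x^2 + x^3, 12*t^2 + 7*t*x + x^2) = 3*t + x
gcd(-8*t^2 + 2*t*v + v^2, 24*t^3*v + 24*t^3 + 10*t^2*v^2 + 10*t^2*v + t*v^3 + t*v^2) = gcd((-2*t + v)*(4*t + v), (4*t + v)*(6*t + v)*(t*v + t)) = 4*t + v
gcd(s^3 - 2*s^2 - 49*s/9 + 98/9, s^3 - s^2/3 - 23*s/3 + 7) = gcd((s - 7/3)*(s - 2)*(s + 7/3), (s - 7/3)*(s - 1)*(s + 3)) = s - 7/3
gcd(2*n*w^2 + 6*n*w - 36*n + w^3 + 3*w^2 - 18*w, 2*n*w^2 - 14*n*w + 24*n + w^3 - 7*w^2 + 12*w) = 2*n*w - 6*n + w^2 - 3*w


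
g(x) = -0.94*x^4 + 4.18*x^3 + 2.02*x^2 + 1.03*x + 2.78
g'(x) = -3.76*x^3 + 12.54*x^2 + 4.04*x + 1.03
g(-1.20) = -4.72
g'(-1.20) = 20.74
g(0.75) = 6.15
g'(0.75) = 9.53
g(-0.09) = 2.70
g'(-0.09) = 0.77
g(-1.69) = -21.04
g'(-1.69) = 48.17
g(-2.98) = -167.10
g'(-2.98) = 199.85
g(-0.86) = 0.22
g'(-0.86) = 9.22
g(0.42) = 3.85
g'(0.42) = 4.66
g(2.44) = 44.72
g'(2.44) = 30.93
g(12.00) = -11962.78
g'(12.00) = -4642.01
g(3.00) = 60.77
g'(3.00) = 24.49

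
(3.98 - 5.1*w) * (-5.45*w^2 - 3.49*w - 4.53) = 27.795*w^3 - 3.892*w^2 + 9.2128*w - 18.0294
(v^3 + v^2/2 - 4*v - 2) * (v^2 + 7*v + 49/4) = v^5 + 15*v^4/2 + 47*v^3/4 - 191*v^2/8 - 63*v - 49/2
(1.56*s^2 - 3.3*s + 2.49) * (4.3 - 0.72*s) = -1.1232*s^3 + 9.084*s^2 - 15.9828*s + 10.707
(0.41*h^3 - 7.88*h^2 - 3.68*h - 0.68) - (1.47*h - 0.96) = 0.41*h^3 - 7.88*h^2 - 5.15*h + 0.28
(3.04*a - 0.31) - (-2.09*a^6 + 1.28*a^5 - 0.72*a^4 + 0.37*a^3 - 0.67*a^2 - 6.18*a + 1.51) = 2.09*a^6 - 1.28*a^5 + 0.72*a^4 - 0.37*a^3 + 0.67*a^2 + 9.22*a - 1.82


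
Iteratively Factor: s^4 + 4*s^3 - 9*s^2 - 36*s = (s + 3)*(s^3 + s^2 - 12*s) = (s + 3)*(s + 4)*(s^2 - 3*s) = (s - 3)*(s + 3)*(s + 4)*(s)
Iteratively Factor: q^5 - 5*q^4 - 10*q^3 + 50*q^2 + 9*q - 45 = (q + 3)*(q^4 - 8*q^3 + 14*q^2 + 8*q - 15) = (q - 5)*(q + 3)*(q^3 - 3*q^2 - q + 3) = (q - 5)*(q + 1)*(q + 3)*(q^2 - 4*q + 3) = (q - 5)*(q - 1)*(q + 1)*(q + 3)*(q - 3)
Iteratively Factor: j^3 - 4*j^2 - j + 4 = (j + 1)*(j^2 - 5*j + 4) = (j - 4)*(j + 1)*(j - 1)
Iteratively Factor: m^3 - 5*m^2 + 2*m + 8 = (m - 2)*(m^2 - 3*m - 4) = (m - 4)*(m - 2)*(m + 1)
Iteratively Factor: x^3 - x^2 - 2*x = (x + 1)*(x^2 - 2*x) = x*(x + 1)*(x - 2)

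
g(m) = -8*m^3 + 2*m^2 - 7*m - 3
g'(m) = -24*m^2 + 4*m - 7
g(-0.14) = -1.96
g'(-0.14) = -8.03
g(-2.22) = 109.93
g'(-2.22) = -134.16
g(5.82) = -1553.09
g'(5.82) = -796.66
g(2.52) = -135.96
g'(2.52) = -149.33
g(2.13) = -86.14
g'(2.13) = -107.37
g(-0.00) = -3.00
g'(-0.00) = -7.00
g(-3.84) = 506.36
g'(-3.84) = -376.25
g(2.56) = -142.03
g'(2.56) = -154.05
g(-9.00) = 6054.00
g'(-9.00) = -1987.00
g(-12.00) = 14193.00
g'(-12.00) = -3511.00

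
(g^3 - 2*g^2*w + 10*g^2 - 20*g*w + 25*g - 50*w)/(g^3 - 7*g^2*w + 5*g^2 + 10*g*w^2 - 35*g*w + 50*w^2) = (-g - 5)/(-g + 5*w)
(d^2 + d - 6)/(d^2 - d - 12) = (d - 2)/(d - 4)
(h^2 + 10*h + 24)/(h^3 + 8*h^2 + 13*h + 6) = (h + 4)/(h^2 + 2*h + 1)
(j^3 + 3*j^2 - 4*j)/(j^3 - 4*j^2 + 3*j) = (j + 4)/(j - 3)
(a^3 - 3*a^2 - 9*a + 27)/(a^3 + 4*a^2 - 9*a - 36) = (a - 3)/(a + 4)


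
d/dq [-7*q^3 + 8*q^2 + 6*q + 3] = -21*q^2 + 16*q + 6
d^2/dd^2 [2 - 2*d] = 0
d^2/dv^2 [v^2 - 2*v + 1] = 2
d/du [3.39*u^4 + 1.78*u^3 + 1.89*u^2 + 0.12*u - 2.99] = 13.56*u^3 + 5.34*u^2 + 3.78*u + 0.12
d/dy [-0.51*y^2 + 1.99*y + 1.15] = 1.99 - 1.02*y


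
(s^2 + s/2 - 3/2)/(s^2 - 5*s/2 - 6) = (s - 1)/(s - 4)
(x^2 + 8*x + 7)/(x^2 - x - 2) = (x + 7)/(x - 2)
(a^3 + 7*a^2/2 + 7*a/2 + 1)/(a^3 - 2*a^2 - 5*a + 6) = (2*a^2 + 3*a + 1)/(2*(a^2 - 4*a + 3))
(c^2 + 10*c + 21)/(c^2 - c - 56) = (c + 3)/(c - 8)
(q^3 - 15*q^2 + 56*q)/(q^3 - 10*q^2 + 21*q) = (q - 8)/(q - 3)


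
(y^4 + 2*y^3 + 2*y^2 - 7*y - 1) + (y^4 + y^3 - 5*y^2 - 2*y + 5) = 2*y^4 + 3*y^3 - 3*y^2 - 9*y + 4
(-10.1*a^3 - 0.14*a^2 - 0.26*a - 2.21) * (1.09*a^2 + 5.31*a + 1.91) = -11.009*a^5 - 53.7836*a^4 - 20.3178*a^3 - 4.0569*a^2 - 12.2317*a - 4.2211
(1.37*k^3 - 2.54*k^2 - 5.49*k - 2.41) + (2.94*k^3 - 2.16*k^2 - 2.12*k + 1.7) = 4.31*k^3 - 4.7*k^2 - 7.61*k - 0.71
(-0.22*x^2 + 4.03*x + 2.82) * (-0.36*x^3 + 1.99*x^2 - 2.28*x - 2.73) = 0.0792*x^5 - 1.8886*x^4 + 7.5061*x^3 - 2.976*x^2 - 17.4315*x - 7.6986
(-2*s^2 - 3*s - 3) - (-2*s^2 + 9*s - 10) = 7 - 12*s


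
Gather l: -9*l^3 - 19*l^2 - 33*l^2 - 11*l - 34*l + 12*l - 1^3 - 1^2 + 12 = -9*l^3 - 52*l^2 - 33*l + 10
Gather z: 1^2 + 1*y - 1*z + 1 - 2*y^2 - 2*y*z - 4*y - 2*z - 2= -2*y^2 - 3*y + z*(-2*y - 3)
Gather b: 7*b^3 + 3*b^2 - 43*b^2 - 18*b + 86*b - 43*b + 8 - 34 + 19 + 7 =7*b^3 - 40*b^2 + 25*b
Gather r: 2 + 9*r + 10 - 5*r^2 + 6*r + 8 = -5*r^2 + 15*r + 20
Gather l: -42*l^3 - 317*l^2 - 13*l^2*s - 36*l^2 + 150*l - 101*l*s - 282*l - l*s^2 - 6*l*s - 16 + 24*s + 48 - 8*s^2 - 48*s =-42*l^3 + l^2*(-13*s - 353) + l*(-s^2 - 107*s - 132) - 8*s^2 - 24*s + 32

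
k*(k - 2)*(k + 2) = k^3 - 4*k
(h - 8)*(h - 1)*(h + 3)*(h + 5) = h^4 - h^3 - 49*h^2 - 71*h + 120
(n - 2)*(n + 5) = n^2 + 3*n - 10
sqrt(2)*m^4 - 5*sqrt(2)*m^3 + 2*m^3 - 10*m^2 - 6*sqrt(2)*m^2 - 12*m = m*(m - 6)*(m + sqrt(2))*(sqrt(2)*m + sqrt(2))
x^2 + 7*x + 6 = (x + 1)*(x + 6)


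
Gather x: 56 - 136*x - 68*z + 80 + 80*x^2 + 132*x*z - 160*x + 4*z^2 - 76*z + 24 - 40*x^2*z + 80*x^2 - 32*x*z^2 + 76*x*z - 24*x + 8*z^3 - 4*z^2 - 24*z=x^2*(160 - 40*z) + x*(-32*z^2 + 208*z - 320) + 8*z^3 - 168*z + 160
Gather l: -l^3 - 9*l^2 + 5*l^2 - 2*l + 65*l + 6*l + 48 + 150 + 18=-l^3 - 4*l^2 + 69*l + 216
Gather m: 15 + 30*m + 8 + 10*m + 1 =40*m + 24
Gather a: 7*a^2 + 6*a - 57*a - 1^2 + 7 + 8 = 7*a^2 - 51*a + 14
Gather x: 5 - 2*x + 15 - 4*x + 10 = 30 - 6*x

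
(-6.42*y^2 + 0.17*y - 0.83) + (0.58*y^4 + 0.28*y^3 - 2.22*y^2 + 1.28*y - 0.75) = 0.58*y^4 + 0.28*y^3 - 8.64*y^2 + 1.45*y - 1.58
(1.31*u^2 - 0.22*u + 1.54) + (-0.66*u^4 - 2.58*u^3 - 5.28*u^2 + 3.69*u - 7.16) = -0.66*u^4 - 2.58*u^3 - 3.97*u^2 + 3.47*u - 5.62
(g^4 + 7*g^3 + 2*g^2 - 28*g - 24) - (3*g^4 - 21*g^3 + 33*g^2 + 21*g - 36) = -2*g^4 + 28*g^3 - 31*g^2 - 49*g + 12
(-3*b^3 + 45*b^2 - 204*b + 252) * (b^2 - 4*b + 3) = -3*b^5 + 57*b^4 - 393*b^3 + 1203*b^2 - 1620*b + 756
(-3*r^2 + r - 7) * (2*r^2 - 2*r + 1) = -6*r^4 + 8*r^3 - 19*r^2 + 15*r - 7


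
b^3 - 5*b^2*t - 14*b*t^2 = b*(b - 7*t)*(b + 2*t)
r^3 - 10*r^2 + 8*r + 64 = (r - 8)*(r - 4)*(r + 2)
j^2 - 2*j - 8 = (j - 4)*(j + 2)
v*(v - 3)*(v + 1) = v^3 - 2*v^2 - 3*v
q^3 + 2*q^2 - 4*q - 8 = (q - 2)*(q + 2)^2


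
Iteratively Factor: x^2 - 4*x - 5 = (x - 5)*(x + 1)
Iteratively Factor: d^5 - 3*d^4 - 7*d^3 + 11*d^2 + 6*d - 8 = (d + 2)*(d^4 - 5*d^3 + 3*d^2 + 5*d - 4) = (d - 1)*(d + 2)*(d^3 - 4*d^2 - d + 4) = (d - 1)*(d + 1)*(d + 2)*(d^2 - 5*d + 4) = (d - 4)*(d - 1)*(d + 1)*(d + 2)*(d - 1)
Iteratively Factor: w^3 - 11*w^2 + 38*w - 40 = (w - 5)*(w^2 - 6*w + 8) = (w - 5)*(w - 4)*(w - 2)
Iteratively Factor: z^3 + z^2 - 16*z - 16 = (z + 4)*(z^2 - 3*z - 4) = (z + 1)*(z + 4)*(z - 4)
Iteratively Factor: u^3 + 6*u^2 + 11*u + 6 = (u + 3)*(u^2 + 3*u + 2) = (u + 1)*(u + 3)*(u + 2)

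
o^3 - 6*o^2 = o^2*(o - 6)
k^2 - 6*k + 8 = (k - 4)*(k - 2)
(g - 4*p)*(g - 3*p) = g^2 - 7*g*p + 12*p^2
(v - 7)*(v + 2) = v^2 - 5*v - 14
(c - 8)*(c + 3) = c^2 - 5*c - 24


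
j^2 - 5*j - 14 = (j - 7)*(j + 2)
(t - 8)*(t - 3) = t^2 - 11*t + 24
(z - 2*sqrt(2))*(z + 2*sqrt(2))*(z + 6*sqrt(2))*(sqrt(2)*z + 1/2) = sqrt(2)*z^4 + 25*z^3/2 - 5*sqrt(2)*z^2 - 100*z - 24*sqrt(2)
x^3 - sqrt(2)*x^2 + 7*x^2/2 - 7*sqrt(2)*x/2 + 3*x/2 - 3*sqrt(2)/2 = (x + 1/2)*(x + 3)*(x - sqrt(2))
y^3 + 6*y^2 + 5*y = y*(y + 1)*(y + 5)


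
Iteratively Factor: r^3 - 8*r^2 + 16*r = (r - 4)*(r^2 - 4*r) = r*(r - 4)*(r - 4)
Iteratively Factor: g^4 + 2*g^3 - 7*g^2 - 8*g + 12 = (g - 1)*(g^3 + 3*g^2 - 4*g - 12) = (g - 1)*(g + 2)*(g^2 + g - 6) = (g - 1)*(g + 2)*(g + 3)*(g - 2)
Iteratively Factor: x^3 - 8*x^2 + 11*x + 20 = (x + 1)*(x^2 - 9*x + 20) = (x - 5)*(x + 1)*(x - 4)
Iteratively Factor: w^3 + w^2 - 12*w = (w - 3)*(w^2 + 4*w) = w*(w - 3)*(w + 4)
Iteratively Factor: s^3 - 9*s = (s)*(s^2 - 9) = s*(s - 3)*(s + 3)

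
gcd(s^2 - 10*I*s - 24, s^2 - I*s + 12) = s - 4*I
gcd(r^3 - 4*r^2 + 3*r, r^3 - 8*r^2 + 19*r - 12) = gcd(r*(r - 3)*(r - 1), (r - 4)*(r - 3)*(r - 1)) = r^2 - 4*r + 3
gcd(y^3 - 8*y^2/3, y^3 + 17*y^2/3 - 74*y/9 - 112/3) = y - 8/3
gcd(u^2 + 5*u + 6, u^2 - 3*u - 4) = 1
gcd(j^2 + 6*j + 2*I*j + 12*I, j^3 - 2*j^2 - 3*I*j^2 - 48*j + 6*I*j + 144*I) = j + 6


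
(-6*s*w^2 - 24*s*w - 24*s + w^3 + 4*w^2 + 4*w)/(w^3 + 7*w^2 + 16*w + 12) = (-6*s + w)/(w + 3)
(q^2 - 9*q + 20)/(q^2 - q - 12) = (q - 5)/(q + 3)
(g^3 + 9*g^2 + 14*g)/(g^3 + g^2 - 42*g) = (g + 2)/(g - 6)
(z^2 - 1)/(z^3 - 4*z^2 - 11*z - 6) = (z - 1)/(z^2 - 5*z - 6)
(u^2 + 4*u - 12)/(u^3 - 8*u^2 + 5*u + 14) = (u + 6)/(u^2 - 6*u - 7)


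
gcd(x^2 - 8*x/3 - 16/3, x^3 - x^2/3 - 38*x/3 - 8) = x - 4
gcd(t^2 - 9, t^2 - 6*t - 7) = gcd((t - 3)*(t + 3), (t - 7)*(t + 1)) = 1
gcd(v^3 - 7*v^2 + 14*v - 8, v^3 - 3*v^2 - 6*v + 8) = v^2 - 5*v + 4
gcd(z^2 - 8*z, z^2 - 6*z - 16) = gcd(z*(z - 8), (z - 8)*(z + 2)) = z - 8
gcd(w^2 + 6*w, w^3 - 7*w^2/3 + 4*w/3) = w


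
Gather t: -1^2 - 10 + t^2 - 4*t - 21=t^2 - 4*t - 32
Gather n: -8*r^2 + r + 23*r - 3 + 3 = -8*r^2 + 24*r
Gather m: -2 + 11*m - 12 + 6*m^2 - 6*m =6*m^2 + 5*m - 14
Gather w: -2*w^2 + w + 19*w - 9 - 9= -2*w^2 + 20*w - 18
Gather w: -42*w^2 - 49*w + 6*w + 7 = -42*w^2 - 43*w + 7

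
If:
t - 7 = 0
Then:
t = 7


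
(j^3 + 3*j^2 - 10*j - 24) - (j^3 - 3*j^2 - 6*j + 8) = 6*j^2 - 4*j - 32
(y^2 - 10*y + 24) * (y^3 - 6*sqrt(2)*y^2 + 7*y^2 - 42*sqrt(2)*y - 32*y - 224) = y^5 - 6*sqrt(2)*y^4 - 3*y^4 - 78*y^3 + 18*sqrt(2)*y^3 + 264*y^2 + 276*sqrt(2)*y^2 - 1008*sqrt(2)*y + 1472*y - 5376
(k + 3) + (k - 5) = 2*k - 2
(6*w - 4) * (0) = 0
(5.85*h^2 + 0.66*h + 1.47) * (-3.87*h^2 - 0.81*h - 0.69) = -22.6395*h^4 - 7.2927*h^3 - 10.26*h^2 - 1.6461*h - 1.0143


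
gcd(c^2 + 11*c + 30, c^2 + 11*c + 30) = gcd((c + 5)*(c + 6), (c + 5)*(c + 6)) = c^2 + 11*c + 30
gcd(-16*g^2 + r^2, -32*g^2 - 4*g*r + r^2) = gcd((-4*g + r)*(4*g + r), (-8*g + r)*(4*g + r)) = 4*g + r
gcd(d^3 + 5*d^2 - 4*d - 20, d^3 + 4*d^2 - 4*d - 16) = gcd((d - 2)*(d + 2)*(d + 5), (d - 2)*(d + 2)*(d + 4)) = d^2 - 4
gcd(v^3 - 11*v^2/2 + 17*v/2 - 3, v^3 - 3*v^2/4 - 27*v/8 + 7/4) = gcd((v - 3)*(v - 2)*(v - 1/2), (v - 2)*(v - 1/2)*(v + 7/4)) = v^2 - 5*v/2 + 1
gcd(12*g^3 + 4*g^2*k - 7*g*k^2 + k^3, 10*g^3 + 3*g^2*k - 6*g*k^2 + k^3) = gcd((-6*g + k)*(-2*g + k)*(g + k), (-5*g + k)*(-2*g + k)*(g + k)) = 2*g^2 + g*k - k^2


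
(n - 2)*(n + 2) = n^2 - 4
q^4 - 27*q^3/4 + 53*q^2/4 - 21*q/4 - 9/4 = (q - 3)^2*(q - 1)*(q + 1/4)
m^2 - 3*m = m*(m - 3)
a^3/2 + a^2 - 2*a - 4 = (a/2 + 1)*(a - 2)*(a + 2)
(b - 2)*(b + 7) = b^2 + 5*b - 14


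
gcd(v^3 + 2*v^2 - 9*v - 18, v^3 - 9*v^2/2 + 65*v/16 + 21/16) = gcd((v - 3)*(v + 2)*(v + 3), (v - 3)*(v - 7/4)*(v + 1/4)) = v - 3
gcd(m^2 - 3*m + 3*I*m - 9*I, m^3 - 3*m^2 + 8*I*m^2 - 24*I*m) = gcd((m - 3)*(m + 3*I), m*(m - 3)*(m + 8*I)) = m - 3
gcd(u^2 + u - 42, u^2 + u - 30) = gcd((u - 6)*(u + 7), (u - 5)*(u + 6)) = 1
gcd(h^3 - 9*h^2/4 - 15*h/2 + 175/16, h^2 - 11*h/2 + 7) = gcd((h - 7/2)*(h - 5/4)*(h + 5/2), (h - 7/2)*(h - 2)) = h - 7/2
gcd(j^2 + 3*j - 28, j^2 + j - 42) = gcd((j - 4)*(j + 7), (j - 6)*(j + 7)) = j + 7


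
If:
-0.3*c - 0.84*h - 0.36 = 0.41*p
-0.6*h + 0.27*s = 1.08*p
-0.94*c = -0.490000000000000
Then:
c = 0.52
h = -0.167422867513612*s - 0.843456771054562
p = 0.343012704174229*s + 0.468587095030312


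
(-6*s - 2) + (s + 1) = -5*s - 1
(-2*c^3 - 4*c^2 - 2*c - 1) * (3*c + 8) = -6*c^4 - 28*c^3 - 38*c^2 - 19*c - 8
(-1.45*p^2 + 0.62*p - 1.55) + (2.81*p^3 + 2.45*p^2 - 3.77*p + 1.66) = 2.81*p^3 + 1.0*p^2 - 3.15*p + 0.11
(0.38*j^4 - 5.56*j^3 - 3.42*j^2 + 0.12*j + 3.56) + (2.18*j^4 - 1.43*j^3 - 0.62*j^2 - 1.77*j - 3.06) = 2.56*j^4 - 6.99*j^3 - 4.04*j^2 - 1.65*j + 0.5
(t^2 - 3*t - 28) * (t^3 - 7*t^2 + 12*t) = t^5 - 10*t^4 + 5*t^3 + 160*t^2 - 336*t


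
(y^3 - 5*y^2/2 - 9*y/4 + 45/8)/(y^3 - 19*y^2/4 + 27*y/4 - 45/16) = 2*(2*y + 3)/(4*y - 3)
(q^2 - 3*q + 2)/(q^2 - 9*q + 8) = (q - 2)/(q - 8)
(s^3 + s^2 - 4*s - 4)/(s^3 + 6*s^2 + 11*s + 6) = (s - 2)/(s + 3)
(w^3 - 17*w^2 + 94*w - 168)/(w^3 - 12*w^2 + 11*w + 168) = (w^2 - 10*w + 24)/(w^2 - 5*w - 24)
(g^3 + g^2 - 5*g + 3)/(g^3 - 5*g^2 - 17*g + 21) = (g - 1)/(g - 7)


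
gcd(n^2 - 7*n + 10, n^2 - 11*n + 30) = n - 5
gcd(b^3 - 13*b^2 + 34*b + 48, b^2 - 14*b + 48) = b^2 - 14*b + 48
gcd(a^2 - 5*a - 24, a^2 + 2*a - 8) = 1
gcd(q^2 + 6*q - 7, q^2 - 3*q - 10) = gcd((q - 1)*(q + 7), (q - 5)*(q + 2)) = 1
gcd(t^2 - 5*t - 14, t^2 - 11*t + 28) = t - 7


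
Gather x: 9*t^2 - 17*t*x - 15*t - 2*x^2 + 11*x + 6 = 9*t^2 - 15*t - 2*x^2 + x*(11 - 17*t) + 6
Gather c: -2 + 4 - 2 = 0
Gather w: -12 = -12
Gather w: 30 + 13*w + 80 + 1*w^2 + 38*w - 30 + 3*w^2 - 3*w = 4*w^2 + 48*w + 80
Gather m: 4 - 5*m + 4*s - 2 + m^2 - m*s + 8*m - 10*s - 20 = m^2 + m*(3 - s) - 6*s - 18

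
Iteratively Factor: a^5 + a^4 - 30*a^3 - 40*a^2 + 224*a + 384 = (a - 4)*(a^4 + 5*a^3 - 10*a^2 - 80*a - 96) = (a - 4)*(a + 4)*(a^3 + a^2 - 14*a - 24) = (a - 4)*(a + 3)*(a + 4)*(a^2 - 2*a - 8) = (a - 4)*(a + 2)*(a + 3)*(a + 4)*(a - 4)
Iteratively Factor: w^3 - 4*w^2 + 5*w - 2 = (w - 2)*(w^2 - 2*w + 1) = (w - 2)*(w - 1)*(w - 1)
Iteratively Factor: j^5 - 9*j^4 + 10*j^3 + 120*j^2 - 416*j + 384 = (j - 4)*(j^4 - 5*j^3 - 10*j^2 + 80*j - 96) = (j - 4)*(j - 3)*(j^3 - 2*j^2 - 16*j + 32) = (j - 4)*(j - 3)*(j - 2)*(j^2 - 16) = (j - 4)*(j - 3)*(j - 2)*(j + 4)*(j - 4)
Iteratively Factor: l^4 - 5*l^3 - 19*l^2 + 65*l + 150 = (l + 3)*(l^3 - 8*l^2 + 5*l + 50) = (l - 5)*(l + 3)*(l^2 - 3*l - 10) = (l - 5)^2*(l + 3)*(l + 2)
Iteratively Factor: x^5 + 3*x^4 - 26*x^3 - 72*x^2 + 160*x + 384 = (x - 4)*(x^4 + 7*x^3 + 2*x^2 - 64*x - 96) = (x - 4)*(x + 4)*(x^3 + 3*x^2 - 10*x - 24) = (x - 4)*(x + 4)^2*(x^2 - x - 6) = (x - 4)*(x + 2)*(x + 4)^2*(x - 3)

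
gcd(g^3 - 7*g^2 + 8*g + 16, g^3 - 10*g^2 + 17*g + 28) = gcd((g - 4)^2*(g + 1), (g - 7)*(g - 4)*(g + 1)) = g^2 - 3*g - 4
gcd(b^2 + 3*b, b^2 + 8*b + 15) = b + 3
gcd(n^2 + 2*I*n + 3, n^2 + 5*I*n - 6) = n + 3*I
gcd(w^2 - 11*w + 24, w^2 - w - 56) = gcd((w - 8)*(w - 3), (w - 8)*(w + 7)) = w - 8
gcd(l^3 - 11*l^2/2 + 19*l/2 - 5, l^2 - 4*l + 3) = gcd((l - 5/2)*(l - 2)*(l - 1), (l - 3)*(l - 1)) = l - 1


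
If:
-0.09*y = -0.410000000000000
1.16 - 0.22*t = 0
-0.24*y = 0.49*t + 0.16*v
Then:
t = 5.27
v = -22.98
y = 4.56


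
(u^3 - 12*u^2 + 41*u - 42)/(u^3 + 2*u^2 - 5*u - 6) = (u^2 - 10*u + 21)/(u^2 + 4*u + 3)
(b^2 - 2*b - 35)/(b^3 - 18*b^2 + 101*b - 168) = (b + 5)/(b^2 - 11*b + 24)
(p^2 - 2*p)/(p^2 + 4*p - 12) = p/(p + 6)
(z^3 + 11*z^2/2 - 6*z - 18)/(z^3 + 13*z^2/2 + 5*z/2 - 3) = (2*z^2 - z - 6)/(2*z^2 + z - 1)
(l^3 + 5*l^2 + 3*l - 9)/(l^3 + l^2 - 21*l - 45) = (l - 1)/(l - 5)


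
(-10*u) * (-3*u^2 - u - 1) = 30*u^3 + 10*u^2 + 10*u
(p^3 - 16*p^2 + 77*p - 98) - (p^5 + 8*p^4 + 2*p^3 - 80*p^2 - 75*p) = -p^5 - 8*p^4 - p^3 + 64*p^2 + 152*p - 98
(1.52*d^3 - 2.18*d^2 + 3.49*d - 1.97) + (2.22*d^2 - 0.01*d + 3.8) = 1.52*d^3 + 0.04*d^2 + 3.48*d + 1.83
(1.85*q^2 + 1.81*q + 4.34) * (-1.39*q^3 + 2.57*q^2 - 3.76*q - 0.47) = -2.5715*q^5 + 2.2386*q^4 - 8.3369*q^3 + 3.4787*q^2 - 17.1691*q - 2.0398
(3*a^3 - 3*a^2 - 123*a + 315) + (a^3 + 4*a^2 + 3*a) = 4*a^3 + a^2 - 120*a + 315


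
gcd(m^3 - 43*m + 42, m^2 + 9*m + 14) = m + 7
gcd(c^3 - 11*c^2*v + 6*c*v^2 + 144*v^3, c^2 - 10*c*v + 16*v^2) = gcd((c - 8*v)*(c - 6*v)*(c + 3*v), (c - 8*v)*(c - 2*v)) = -c + 8*v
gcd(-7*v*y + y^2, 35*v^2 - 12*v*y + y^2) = -7*v + y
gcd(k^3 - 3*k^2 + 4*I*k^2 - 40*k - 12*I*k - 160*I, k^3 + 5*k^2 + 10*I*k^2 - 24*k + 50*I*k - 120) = k^2 + k*(5 + 4*I) + 20*I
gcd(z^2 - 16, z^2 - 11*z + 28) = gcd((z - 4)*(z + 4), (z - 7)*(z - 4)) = z - 4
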